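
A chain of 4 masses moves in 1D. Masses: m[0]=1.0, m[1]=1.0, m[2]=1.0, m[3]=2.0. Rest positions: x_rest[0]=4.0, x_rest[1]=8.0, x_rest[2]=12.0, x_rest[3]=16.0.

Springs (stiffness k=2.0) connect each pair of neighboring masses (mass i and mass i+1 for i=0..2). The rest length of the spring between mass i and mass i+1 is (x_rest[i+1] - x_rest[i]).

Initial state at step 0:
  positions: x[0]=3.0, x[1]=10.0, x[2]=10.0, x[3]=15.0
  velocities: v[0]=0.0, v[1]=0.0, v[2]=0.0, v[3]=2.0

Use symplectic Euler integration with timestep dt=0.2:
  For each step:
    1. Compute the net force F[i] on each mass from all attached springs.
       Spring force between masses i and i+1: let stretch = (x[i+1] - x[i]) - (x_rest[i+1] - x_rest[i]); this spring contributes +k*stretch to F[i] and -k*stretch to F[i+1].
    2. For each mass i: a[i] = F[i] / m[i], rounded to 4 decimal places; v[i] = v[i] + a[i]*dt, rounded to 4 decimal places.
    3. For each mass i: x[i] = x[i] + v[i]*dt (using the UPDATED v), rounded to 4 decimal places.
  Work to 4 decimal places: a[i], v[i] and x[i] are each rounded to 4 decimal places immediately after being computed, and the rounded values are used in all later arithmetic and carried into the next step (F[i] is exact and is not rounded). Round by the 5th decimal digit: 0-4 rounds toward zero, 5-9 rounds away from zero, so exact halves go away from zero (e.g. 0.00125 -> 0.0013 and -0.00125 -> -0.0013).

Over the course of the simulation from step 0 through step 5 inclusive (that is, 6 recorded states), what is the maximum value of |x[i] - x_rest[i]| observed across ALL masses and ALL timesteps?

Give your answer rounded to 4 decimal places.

Step 0: x=[3.0000 10.0000 10.0000 15.0000] v=[0.0000 0.0000 0.0000 2.0000]
Step 1: x=[3.2400 9.4400 10.4000 15.3600] v=[1.2000 -2.8000 2.0000 1.8000]
Step 2: x=[3.6560 8.4608 11.1200 15.6816] v=[2.0800 -4.8960 3.6000 1.6080]
Step 3: x=[4.1364 7.3100 11.9922 15.9807] v=[2.4019 -5.7542 4.3610 1.4957]
Step 4: x=[4.5507 6.2798 12.8089 16.2803] v=[2.0713 -5.1508 4.0835 1.4980]
Step 5: x=[4.7833 5.6336 13.3810 16.6010] v=[1.1629 -3.2308 2.8604 1.6037]
Max displacement = 2.3664

Answer: 2.3664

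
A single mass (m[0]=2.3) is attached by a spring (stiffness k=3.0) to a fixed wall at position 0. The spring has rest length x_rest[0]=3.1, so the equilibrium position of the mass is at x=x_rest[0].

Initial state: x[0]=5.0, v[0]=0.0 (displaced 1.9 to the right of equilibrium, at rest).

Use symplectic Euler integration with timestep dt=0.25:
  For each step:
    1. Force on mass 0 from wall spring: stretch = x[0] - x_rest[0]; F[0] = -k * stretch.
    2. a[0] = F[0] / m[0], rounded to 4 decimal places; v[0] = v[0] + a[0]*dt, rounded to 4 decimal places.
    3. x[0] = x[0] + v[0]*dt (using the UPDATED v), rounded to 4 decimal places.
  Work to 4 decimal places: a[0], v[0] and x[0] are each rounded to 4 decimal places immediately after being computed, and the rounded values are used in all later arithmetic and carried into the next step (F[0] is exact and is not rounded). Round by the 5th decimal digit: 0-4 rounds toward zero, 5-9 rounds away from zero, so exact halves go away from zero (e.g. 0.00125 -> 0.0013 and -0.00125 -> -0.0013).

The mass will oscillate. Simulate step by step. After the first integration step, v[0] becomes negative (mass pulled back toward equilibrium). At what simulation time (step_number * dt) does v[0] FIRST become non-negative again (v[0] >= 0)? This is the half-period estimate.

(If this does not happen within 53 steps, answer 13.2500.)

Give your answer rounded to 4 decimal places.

Step 0: x=[5.0000] v=[0.0000]
Step 1: x=[4.8451] v=[-0.6196]
Step 2: x=[4.5479] v=[-1.1887]
Step 3: x=[4.1327] v=[-1.6609]
Step 4: x=[3.6333] v=[-1.9977]
Step 5: x=[3.0904] v=[-2.1716]
Step 6: x=[2.5483] v=[-2.1685]
Step 7: x=[2.0512] v=[-1.9886]
Step 8: x=[1.6396] v=[-1.6466]
Step 9: x=[1.3470] v=[-1.1704]
Step 10: x=[1.1973] v=[-0.5988]
Step 11: x=[1.2027] v=[0.0217]
First v>=0 after going negative at step 11, time=2.7500

Answer: 2.7500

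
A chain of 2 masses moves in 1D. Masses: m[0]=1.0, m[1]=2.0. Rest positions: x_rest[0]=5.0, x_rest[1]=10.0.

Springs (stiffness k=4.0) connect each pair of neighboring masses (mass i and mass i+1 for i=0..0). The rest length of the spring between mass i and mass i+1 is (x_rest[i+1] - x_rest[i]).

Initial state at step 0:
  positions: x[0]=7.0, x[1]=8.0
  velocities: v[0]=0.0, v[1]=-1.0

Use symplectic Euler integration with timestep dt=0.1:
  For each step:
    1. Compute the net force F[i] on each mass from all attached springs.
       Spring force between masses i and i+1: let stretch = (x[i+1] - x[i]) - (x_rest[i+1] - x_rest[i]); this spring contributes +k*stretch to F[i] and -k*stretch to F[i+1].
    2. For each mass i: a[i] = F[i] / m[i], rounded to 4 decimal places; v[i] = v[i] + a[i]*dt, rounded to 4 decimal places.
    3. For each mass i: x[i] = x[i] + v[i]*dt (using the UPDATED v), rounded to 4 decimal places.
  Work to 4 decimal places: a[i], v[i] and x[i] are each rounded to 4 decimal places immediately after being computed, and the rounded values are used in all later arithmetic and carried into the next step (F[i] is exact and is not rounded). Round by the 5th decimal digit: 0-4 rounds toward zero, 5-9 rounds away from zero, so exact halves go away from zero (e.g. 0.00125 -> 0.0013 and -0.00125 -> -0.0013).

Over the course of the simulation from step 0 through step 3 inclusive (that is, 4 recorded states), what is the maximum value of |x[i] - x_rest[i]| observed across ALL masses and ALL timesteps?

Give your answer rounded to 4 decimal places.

Answer: 2.0200

Derivation:
Step 0: x=[7.0000 8.0000] v=[0.0000 -1.0000]
Step 1: x=[6.8400 7.9800] v=[-1.6000 -0.2000]
Step 2: x=[6.5256 8.0372] v=[-3.1440 0.5720]
Step 3: x=[6.0717 8.1642] v=[-4.5394 1.2697]
Max displacement = 2.0200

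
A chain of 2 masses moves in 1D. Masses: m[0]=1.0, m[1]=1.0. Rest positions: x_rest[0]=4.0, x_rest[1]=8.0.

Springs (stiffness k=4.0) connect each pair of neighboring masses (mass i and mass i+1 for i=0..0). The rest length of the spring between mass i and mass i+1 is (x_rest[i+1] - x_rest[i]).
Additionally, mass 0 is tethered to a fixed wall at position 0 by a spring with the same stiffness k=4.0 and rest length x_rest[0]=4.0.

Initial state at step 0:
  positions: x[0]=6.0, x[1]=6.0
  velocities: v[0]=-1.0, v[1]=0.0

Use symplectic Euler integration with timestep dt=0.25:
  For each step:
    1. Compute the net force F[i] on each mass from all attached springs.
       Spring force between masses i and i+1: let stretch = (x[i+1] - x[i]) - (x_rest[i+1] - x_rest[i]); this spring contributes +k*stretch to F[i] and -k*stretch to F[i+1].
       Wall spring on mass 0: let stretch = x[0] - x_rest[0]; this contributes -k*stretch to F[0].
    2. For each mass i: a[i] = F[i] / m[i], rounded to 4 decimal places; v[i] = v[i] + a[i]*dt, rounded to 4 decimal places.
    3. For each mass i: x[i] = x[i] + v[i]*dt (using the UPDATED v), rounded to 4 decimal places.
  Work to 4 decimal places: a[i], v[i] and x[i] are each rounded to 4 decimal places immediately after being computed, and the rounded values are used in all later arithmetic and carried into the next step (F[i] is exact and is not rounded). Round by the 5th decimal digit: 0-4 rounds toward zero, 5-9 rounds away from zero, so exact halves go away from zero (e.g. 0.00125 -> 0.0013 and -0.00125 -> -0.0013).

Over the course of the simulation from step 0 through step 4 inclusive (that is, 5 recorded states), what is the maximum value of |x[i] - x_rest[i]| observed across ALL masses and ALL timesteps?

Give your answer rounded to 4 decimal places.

Step 0: x=[6.0000 6.0000] v=[-1.0000 0.0000]
Step 1: x=[4.2500 7.0000] v=[-7.0000 4.0000]
Step 2: x=[2.1250 8.3125] v=[-8.5000 5.2500]
Step 3: x=[1.0156 9.0781] v=[-4.4375 3.0625]
Step 4: x=[1.6680 8.8281] v=[2.6094 -1.0000]
Max displacement = 2.9844

Answer: 2.9844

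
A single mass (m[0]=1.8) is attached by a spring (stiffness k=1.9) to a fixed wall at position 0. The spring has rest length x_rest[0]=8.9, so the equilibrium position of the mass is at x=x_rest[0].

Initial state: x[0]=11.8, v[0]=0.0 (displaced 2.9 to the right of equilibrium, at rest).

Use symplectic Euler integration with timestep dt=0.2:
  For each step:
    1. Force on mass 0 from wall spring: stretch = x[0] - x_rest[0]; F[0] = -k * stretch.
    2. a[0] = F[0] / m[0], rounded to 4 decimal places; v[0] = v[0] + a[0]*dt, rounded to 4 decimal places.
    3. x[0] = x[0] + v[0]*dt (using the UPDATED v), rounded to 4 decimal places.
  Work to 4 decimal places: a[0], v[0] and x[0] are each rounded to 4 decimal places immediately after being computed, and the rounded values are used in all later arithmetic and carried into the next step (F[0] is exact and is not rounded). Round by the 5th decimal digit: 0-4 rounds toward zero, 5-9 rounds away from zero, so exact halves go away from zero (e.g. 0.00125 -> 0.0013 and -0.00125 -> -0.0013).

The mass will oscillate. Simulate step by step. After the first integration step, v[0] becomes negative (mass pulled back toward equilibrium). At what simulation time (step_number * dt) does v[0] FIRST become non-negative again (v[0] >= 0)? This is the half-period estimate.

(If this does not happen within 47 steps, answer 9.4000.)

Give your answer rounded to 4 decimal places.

Answer: 3.2000

Derivation:
Step 0: x=[11.8000] v=[0.0000]
Step 1: x=[11.6776] v=[-0.6122]
Step 2: x=[11.4379] v=[-1.1986]
Step 3: x=[11.0910] v=[-1.7344]
Step 4: x=[10.6516] v=[-2.1969]
Step 5: x=[10.1383] v=[-2.5667]
Step 6: x=[9.5727] v=[-2.8281]
Step 7: x=[8.9787] v=[-2.9701]
Step 8: x=[8.3814] v=[-2.9867]
Step 9: x=[7.8060] v=[-2.8772]
Step 10: x=[7.2768] v=[-2.6462]
Step 11: x=[6.8161] v=[-2.3035]
Step 12: x=[6.4434] v=[-1.8636]
Step 13: x=[6.1744] v=[-1.3450]
Step 14: x=[6.0205] v=[-0.7696]
Step 15: x=[5.9882] v=[-0.1617]
Step 16: x=[6.0788] v=[0.4530]
First v>=0 after going negative at step 16, time=3.2000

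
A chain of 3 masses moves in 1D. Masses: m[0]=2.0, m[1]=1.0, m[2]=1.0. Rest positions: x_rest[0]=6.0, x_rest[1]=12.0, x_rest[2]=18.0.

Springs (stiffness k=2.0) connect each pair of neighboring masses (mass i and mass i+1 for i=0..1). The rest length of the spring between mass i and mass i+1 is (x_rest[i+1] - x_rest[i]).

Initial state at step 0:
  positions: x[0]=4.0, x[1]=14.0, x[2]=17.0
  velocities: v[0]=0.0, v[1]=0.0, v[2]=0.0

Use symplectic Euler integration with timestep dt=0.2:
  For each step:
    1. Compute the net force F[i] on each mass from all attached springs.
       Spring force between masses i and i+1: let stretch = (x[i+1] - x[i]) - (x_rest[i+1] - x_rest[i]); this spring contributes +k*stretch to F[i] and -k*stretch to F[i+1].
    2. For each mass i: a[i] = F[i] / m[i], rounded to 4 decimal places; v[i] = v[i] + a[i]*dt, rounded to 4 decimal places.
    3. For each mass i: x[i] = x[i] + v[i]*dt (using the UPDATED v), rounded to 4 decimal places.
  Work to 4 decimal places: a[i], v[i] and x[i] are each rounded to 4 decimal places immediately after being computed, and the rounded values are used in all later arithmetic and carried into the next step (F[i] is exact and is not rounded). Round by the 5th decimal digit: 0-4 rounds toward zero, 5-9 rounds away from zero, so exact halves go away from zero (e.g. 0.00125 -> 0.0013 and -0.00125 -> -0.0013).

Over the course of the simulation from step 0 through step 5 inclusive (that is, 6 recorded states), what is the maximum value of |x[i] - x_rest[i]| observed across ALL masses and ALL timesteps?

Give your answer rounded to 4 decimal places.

Answer: 2.8443

Derivation:
Step 0: x=[4.0000 14.0000 17.0000] v=[0.0000 0.0000 0.0000]
Step 1: x=[4.1600 13.4400 17.2400] v=[0.8000 -2.8000 1.2000]
Step 2: x=[4.4512 12.4416 17.6560] v=[1.4560 -4.9920 2.0800]
Step 3: x=[4.8220 11.2211 18.1348] v=[1.8541 -6.1024 2.3942]
Step 4: x=[5.2088 10.0418 18.5405] v=[1.9339 -5.8966 2.0287]
Step 5: x=[5.5489 9.1557 18.7463] v=[1.7005 -4.4303 1.0292]
Max displacement = 2.8443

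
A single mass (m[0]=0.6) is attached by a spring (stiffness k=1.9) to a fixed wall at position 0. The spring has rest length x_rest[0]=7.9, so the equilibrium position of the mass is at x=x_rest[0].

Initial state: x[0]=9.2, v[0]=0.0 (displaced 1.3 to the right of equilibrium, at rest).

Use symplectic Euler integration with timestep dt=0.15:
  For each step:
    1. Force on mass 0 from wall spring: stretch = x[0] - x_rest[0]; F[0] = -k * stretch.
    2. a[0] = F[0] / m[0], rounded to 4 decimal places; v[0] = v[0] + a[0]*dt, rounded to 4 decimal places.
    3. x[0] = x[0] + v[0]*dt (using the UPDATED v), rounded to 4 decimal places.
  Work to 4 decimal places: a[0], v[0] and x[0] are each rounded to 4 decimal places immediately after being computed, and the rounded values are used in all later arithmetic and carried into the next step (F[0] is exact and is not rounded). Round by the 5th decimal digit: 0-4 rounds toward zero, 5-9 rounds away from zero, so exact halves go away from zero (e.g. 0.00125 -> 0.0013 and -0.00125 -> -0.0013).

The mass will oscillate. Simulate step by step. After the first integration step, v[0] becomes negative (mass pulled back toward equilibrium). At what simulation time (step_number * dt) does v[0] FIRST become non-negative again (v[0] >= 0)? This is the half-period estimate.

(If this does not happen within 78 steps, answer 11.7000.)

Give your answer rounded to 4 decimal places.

Answer: 1.8000

Derivation:
Step 0: x=[9.2000] v=[0.0000]
Step 1: x=[9.1074] v=[-0.6175]
Step 2: x=[8.9288] v=[-1.1910]
Step 3: x=[8.6768] v=[-1.6797]
Step 4: x=[8.3695] v=[-2.0487]
Step 5: x=[8.0287] v=[-2.2717]
Step 6: x=[7.6788] v=[-2.3328]
Step 7: x=[7.3446] v=[-2.2277]
Step 8: x=[7.0500] v=[-1.9639]
Step 9: x=[6.8160] v=[-1.5601]
Step 10: x=[6.6592] v=[-1.0452]
Step 11: x=[6.5908] v=[-0.4558]
Step 12: x=[6.6157] v=[0.1661]
First v>=0 after going negative at step 12, time=1.8000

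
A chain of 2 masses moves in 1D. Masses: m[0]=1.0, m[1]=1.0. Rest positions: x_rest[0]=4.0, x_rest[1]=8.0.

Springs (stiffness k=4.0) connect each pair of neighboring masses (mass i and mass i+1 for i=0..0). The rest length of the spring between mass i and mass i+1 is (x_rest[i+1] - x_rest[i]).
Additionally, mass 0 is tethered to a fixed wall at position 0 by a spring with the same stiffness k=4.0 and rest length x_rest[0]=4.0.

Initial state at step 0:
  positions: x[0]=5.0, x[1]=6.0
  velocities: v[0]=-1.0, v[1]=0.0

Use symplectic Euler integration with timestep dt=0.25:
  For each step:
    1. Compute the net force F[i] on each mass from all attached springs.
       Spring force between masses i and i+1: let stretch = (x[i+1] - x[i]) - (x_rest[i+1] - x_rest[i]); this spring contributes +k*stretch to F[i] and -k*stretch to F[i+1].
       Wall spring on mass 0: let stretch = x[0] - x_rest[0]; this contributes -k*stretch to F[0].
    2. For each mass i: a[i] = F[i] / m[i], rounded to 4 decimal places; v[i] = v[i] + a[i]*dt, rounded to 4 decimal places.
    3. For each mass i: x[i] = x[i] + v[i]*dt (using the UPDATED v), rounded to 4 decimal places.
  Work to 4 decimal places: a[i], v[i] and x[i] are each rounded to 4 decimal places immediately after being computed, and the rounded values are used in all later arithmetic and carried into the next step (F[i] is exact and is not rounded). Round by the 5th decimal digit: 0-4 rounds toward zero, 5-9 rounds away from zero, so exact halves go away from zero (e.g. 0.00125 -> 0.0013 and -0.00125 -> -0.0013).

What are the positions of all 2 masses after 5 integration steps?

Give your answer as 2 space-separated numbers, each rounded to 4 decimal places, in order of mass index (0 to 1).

Step 0: x=[5.0000 6.0000] v=[-1.0000 0.0000]
Step 1: x=[3.7500 6.7500] v=[-5.0000 3.0000]
Step 2: x=[2.3125 7.7500] v=[-5.7500 4.0000]
Step 3: x=[1.6563 8.3906] v=[-2.6250 2.5625]
Step 4: x=[2.2696 8.3477] v=[2.4530 -0.1718]
Step 5: x=[3.8350 7.7852] v=[6.2615 -2.2499]

Answer: 3.8350 7.7852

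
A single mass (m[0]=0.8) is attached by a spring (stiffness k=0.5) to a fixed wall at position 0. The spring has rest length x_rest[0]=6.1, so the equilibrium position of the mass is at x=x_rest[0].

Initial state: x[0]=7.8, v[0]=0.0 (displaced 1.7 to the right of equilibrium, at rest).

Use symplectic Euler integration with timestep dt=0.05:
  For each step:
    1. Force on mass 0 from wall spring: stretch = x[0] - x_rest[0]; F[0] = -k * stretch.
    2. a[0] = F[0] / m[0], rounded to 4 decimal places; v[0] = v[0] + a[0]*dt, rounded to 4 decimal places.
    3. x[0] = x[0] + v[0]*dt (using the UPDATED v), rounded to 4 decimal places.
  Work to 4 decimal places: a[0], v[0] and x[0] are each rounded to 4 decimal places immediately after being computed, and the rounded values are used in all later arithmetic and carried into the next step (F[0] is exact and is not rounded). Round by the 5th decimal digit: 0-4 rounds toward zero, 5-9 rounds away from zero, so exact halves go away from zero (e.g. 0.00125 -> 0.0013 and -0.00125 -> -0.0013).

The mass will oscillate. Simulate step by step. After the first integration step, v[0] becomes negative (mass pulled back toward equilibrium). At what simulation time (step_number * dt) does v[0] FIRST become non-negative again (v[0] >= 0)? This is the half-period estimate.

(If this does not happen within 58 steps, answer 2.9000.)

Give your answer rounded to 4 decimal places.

Answer: 2.9000

Derivation:
Step 0: x=[7.8000] v=[0.0000]
Step 1: x=[7.7973] v=[-0.0531]
Step 2: x=[7.7920] v=[-0.1061]
Step 3: x=[7.7841] v=[-0.1590]
Step 4: x=[7.7735] v=[-0.2116]
Step 5: x=[7.7603] v=[-0.2639]
Step 6: x=[7.7445] v=[-0.3158]
Step 7: x=[7.7261] v=[-0.3672]
Step 8: x=[7.7052] v=[-0.4180]
Step 9: x=[7.6818] v=[-0.4682]
Step 10: x=[7.6559] v=[-0.5176]
Step 11: x=[7.6276] v=[-0.5662]
Step 12: x=[7.5969] v=[-0.6139]
Step 13: x=[7.5639] v=[-0.6607]
Step 14: x=[7.5286] v=[-0.7064]
Step 15: x=[7.4911] v=[-0.7510]
Step 16: x=[7.4514] v=[-0.7945]
Step 17: x=[7.4096] v=[-0.8367]
Step 18: x=[7.3657] v=[-0.8776]
Step 19: x=[7.3198] v=[-0.9172]
Step 20: x=[7.2720] v=[-0.9553]
Step 21: x=[7.2224] v=[-0.9919]
Step 22: x=[7.1711] v=[-1.0270]
Step 23: x=[7.1181] v=[-1.0605]
Step 24: x=[7.0635] v=[-1.0923]
Step 25: x=[7.0074] v=[-1.1224]
Step 26: x=[6.9499] v=[-1.1508]
Step 27: x=[6.8910] v=[-1.1774]
Step 28: x=[6.8309] v=[-1.2021]
Step 29: x=[6.7697] v=[-1.2249]
Step 30: x=[6.7074] v=[-1.2458]
Step 31: x=[6.6442] v=[-1.2648]
Step 32: x=[6.5801] v=[-1.2818]
Step 33: x=[6.5153] v=[-1.2968]
Step 34: x=[6.4498] v=[-1.3098]
Step 35: x=[6.3838] v=[-1.3207]
Step 36: x=[6.3173] v=[-1.3296]
Step 37: x=[6.2505] v=[-1.3364]
Step 38: x=[6.1834] v=[-1.3411]
Step 39: x=[6.1162] v=[-1.3437]
Step 40: x=[6.0490] v=[-1.3442]
Step 41: x=[5.9819] v=[-1.3426]
Step 42: x=[5.9150] v=[-1.3389]
Step 43: x=[5.8483] v=[-1.3331]
Step 44: x=[5.7820] v=[-1.3252]
Step 45: x=[5.7162] v=[-1.3153]
Step 46: x=[5.6510] v=[-1.3033]
Step 47: x=[5.5865] v=[-1.2893]
Step 48: x=[5.5228] v=[-1.2733]
Step 49: x=[5.4600] v=[-1.2553]
Step 50: x=[5.3982] v=[-1.2353]
Step 51: x=[5.3375] v=[-1.2134]
Step 52: x=[5.2780] v=[-1.1896]
Step 53: x=[5.2198] v=[-1.1639]
Step 54: x=[5.1630] v=[-1.1364]
Step 55: x=[5.1076] v=[-1.1071]
Step 56: x=[5.0538] v=[-1.0761]
Step 57: x=[5.0016] v=[-1.0434]
Step 58: x=[4.9511] v=[-1.0091]
v[0] did not become non-negative within 58 steps; using fallback time=2.9000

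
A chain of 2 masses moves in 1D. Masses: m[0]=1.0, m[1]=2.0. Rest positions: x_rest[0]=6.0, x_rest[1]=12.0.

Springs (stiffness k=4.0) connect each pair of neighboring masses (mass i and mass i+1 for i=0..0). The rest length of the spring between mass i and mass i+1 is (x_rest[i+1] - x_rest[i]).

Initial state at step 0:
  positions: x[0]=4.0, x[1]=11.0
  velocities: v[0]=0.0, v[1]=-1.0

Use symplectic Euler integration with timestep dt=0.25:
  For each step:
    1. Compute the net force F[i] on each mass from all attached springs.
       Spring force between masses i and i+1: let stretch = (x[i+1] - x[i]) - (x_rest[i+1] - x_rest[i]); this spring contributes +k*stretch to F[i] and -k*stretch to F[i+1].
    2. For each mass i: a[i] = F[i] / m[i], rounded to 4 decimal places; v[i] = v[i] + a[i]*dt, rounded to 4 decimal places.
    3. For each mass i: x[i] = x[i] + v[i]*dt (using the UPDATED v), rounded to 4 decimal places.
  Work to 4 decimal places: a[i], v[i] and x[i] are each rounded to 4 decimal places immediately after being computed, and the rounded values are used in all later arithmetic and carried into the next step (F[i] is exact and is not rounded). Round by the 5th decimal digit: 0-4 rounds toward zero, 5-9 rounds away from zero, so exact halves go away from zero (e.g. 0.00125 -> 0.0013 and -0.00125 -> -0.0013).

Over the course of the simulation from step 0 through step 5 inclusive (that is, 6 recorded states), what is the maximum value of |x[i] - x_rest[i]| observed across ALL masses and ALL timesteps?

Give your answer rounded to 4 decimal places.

Answer: 2.5072

Derivation:
Step 0: x=[4.0000 11.0000] v=[0.0000 -1.0000]
Step 1: x=[4.2500 10.6250] v=[1.0000 -1.5000]
Step 2: x=[4.5938 10.2031] v=[1.3750 -1.6875]
Step 3: x=[4.8399 9.8301] v=[0.9843 -1.4922]
Step 4: x=[4.8335 9.5833] v=[-0.0255 -0.9873]
Step 5: x=[4.5146 9.4928] v=[-1.2757 -0.3622]
Max displacement = 2.5072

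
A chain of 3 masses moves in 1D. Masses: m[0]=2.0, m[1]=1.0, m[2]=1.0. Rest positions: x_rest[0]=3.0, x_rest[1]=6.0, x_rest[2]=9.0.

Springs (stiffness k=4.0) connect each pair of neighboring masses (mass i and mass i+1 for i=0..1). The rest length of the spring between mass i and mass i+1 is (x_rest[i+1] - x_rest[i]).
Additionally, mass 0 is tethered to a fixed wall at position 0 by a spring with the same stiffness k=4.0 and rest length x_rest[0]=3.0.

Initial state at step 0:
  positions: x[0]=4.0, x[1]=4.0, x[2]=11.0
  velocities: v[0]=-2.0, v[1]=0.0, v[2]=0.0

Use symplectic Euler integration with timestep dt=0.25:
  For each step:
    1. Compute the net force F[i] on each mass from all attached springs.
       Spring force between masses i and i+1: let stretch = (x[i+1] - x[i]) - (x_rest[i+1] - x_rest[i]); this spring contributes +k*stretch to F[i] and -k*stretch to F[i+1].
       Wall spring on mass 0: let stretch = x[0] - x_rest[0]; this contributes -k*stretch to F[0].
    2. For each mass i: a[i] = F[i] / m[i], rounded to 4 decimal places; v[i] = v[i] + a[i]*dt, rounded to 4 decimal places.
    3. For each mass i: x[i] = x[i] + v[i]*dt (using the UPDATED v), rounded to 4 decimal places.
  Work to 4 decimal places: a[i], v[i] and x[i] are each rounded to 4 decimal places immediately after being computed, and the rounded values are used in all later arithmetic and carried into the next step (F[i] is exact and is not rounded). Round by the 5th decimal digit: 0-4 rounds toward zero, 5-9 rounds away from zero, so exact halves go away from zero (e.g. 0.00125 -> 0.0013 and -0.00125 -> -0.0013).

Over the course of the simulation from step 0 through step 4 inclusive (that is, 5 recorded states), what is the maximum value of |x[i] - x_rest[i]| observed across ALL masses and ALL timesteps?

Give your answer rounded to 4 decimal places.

Answer: 2.7266

Derivation:
Step 0: x=[4.0000 4.0000 11.0000] v=[-2.0000 0.0000 0.0000]
Step 1: x=[3.0000 5.7500 10.0000] v=[-4.0000 7.0000 -4.0000]
Step 2: x=[1.9688 7.8750 8.6875] v=[-4.1250 8.5000 -5.2500]
Step 3: x=[1.4297 8.7266 7.9219] v=[-2.1563 3.4063 -3.0625]
Step 4: x=[1.6240 7.5528 8.1075] v=[0.7773 -4.6953 0.7422]
Max displacement = 2.7266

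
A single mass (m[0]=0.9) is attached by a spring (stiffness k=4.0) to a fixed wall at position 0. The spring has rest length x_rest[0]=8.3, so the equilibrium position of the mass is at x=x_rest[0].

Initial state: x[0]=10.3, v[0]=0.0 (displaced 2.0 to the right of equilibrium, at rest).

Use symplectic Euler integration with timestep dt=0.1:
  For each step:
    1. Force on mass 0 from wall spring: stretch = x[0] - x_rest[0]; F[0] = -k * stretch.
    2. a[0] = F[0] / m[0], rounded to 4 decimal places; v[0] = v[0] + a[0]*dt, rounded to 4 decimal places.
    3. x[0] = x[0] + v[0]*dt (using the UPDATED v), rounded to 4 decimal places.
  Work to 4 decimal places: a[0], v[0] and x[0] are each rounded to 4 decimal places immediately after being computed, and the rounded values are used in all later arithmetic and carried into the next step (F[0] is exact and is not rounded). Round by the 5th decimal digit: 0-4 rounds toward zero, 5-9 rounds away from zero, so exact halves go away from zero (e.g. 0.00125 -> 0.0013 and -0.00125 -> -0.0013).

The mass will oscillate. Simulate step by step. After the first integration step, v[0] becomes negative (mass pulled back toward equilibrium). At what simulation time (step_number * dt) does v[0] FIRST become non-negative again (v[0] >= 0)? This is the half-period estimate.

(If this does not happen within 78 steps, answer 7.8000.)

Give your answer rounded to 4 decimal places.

Answer: 1.5000

Derivation:
Step 0: x=[10.3000] v=[0.0000]
Step 1: x=[10.2111] v=[-0.8889]
Step 2: x=[10.0373] v=[-1.7383]
Step 3: x=[9.7863] v=[-2.5104]
Step 4: x=[9.4692] v=[-3.1710]
Step 5: x=[9.1001] v=[-3.6906]
Step 6: x=[8.6955] v=[-4.0462]
Step 7: x=[8.2733] v=[-4.2220]
Step 8: x=[7.8523] v=[-4.2101]
Step 9: x=[7.4512] v=[-4.0111]
Step 10: x=[7.0878] v=[-3.6339]
Step 11: x=[6.7783] v=[-3.0951]
Step 12: x=[6.5364] v=[-2.4188]
Step 13: x=[6.3729] v=[-1.6350]
Step 14: x=[6.2951] v=[-0.7785]
Step 15: x=[6.3064] v=[0.1126]
First v>=0 after going negative at step 15, time=1.5000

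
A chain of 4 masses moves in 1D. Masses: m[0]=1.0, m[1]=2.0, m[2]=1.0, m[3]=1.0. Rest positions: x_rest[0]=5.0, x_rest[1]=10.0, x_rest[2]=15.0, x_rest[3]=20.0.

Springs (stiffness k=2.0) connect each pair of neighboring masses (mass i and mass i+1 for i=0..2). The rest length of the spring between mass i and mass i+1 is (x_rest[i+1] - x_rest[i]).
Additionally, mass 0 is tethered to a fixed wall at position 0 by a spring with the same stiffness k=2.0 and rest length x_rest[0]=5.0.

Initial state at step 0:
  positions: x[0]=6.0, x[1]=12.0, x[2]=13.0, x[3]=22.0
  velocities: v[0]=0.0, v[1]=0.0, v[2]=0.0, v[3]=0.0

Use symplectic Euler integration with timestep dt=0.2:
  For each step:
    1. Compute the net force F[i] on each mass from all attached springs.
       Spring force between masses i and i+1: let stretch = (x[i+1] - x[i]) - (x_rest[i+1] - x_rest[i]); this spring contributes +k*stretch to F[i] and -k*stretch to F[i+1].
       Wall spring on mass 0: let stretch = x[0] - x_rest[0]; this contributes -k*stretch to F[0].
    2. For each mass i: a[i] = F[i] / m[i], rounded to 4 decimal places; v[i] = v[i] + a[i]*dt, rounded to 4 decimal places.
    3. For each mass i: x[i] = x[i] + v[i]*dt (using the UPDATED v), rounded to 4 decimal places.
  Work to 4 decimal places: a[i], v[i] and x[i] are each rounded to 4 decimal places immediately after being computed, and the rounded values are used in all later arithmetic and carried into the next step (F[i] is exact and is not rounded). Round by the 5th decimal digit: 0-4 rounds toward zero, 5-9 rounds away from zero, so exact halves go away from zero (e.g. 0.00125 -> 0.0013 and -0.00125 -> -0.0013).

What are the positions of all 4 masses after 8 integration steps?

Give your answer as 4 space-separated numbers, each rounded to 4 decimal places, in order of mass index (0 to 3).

Step 0: x=[6.0000 12.0000 13.0000 22.0000] v=[0.0000 0.0000 0.0000 0.0000]
Step 1: x=[6.0000 11.8000 13.6400 21.6800] v=[0.0000 -1.0000 3.2000 -1.6000]
Step 2: x=[5.9840 11.4416 14.7760 21.1168] v=[-0.0800 -1.7920 5.6800 -2.8160]
Step 3: x=[5.9259 10.9983 16.1525 20.4463] v=[-0.2906 -2.2166 6.8826 -3.3523]
Step 4: x=[5.7995 10.5583 17.4602 19.8323] v=[-0.6320 -2.2002 6.5384 -3.0698]
Step 5: x=[5.5898 10.2040 18.4055 19.4286] v=[-1.0483 -1.7716 4.7265 -2.0186]
Step 6: x=[5.3021 9.9932 18.7765 19.3430] v=[-1.4385 -1.0541 1.8551 -0.4278]
Step 7: x=[4.9655 9.9461 18.4902 19.6121] v=[-1.6829 -0.2357 -1.4316 1.3456]
Step 8: x=[4.6301 10.0415 17.6101 20.1915] v=[-1.6769 0.4770 -4.4005 2.8968]

Answer: 4.6301 10.0415 17.6101 20.1915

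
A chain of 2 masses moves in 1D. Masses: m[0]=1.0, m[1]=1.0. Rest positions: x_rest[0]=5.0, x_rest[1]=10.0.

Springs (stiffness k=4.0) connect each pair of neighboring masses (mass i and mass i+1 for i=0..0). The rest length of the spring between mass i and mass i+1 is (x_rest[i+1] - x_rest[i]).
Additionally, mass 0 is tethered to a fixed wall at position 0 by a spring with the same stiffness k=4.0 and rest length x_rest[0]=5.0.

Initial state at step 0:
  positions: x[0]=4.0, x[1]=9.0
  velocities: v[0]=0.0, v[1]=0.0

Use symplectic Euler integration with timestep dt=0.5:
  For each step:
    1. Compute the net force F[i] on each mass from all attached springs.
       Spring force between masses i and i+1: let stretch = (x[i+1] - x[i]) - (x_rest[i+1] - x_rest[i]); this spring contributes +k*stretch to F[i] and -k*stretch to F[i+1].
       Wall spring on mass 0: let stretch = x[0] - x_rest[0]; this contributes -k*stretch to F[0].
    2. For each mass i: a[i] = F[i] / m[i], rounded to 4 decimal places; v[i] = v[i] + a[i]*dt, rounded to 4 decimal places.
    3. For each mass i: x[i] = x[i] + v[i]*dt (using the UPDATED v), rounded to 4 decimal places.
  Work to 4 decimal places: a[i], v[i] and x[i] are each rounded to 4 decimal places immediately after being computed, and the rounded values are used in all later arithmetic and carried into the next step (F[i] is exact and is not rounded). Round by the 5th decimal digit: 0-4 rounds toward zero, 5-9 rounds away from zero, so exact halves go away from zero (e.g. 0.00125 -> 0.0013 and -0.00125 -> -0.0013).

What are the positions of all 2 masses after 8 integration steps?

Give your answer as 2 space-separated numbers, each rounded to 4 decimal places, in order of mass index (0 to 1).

Step 0: x=[4.0000 9.0000] v=[0.0000 0.0000]
Step 1: x=[5.0000 9.0000] v=[2.0000 0.0000]
Step 2: x=[5.0000 10.0000] v=[0.0000 2.0000]
Step 3: x=[5.0000 11.0000] v=[0.0000 2.0000]
Step 4: x=[6.0000 11.0000] v=[2.0000 0.0000]
Step 5: x=[6.0000 11.0000] v=[0.0000 0.0000]
Step 6: x=[5.0000 11.0000] v=[-2.0000 0.0000]
Step 7: x=[5.0000 10.0000] v=[0.0000 -2.0000]
Step 8: x=[5.0000 9.0000] v=[0.0000 -2.0000]

Answer: 5.0000 9.0000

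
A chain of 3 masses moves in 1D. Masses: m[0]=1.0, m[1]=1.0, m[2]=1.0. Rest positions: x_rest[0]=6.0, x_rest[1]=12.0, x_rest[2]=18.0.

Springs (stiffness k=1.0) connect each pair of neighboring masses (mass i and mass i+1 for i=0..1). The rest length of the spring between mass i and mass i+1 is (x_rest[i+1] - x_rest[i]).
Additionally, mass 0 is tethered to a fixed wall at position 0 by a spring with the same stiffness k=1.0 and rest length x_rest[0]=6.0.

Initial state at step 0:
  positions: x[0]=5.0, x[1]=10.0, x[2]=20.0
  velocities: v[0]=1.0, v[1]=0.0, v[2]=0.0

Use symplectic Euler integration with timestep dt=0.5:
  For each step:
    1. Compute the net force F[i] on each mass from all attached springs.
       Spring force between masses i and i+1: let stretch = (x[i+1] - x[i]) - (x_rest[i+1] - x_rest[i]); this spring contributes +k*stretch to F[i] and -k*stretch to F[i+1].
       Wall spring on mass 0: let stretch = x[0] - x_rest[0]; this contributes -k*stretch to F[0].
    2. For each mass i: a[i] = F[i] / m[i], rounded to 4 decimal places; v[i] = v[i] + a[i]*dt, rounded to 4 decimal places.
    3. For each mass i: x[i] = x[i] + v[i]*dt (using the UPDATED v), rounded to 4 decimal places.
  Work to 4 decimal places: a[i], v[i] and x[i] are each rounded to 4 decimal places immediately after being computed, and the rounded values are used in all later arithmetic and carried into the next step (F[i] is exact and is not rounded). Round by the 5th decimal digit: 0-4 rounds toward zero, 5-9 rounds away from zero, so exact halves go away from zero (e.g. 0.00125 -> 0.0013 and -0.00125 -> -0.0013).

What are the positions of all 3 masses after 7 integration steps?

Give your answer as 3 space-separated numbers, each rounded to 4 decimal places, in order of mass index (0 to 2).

Answer: 6.5344 11.1868 19.4256

Derivation:
Step 0: x=[5.0000 10.0000 20.0000] v=[1.0000 0.0000 0.0000]
Step 1: x=[5.5000 11.2500 19.0000] v=[1.0000 2.5000 -2.0000]
Step 2: x=[6.0625 13.0000 17.5625] v=[1.1250 3.5000 -2.8750]
Step 3: x=[6.8438 14.1563 16.4844] v=[1.5625 2.3125 -2.1563]
Step 4: x=[7.7423 14.0665 16.3242] v=[1.7969 -0.1797 -0.3204]
Step 5: x=[8.2863 12.9600 17.0996] v=[1.0879 -2.2130 1.5508]
Step 6: x=[7.9271 11.7200 18.3401] v=[-0.7184 -2.4801 2.4810]
Step 7: x=[6.5344 11.1868 19.4256] v=[-2.7855 -1.0665 2.1710]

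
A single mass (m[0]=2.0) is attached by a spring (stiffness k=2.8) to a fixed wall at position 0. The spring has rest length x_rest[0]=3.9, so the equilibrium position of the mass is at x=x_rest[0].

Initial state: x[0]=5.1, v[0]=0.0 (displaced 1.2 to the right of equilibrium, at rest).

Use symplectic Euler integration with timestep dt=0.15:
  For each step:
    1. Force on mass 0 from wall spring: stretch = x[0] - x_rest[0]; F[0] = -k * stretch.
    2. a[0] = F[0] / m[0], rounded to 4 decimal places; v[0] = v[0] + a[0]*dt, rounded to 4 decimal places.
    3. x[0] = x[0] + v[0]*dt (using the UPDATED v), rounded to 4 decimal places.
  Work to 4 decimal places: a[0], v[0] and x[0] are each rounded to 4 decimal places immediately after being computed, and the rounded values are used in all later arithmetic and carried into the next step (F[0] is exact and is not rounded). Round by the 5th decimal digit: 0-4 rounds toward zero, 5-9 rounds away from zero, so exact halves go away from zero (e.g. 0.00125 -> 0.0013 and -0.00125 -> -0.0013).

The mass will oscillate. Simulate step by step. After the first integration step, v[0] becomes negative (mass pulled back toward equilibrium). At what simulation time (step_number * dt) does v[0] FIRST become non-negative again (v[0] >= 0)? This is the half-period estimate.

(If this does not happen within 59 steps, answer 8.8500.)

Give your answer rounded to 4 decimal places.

Step 0: x=[5.1000] v=[0.0000]
Step 1: x=[5.0622] v=[-0.2520]
Step 2: x=[4.9878] v=[-0.4961]
Step 3: x=[4.8791] v=[-0.7245]
Step 4: x=[4.7396] v=[-0.9301]
Step 5: x=[4.5736] v=[-1.1064]
Step 6: x=[4.3864] v=[-1.2479]
Step 7: x=[4.1839] v=[-1.3501]
Step 8: x=[3.9724] v=[-1.4097]
Step 9: x=[3.7587] v=[-1.4249]
Step 10: x=[3.5494] v=[-1.3952]
Step 11: x=[3.3512] v=[-1.3216]
Step 12: x=[3.1702] v=[-1.2064]
Step 13: x=[3.0122] v=[-1.0531]
Step 14: x=[2.8822] v=[-0.8667]
Step 15: x=[2.7843] v=[-0.6530]
Step 16: x=[2.7215] v=[-0.4187]
Step 17: x=[2.6958] v=[-0.1712]
Step 18: x=[2.7081] v=[0.0817]
First v>=0 after going negative at step 18, time=2.7000

Answer: 2.7000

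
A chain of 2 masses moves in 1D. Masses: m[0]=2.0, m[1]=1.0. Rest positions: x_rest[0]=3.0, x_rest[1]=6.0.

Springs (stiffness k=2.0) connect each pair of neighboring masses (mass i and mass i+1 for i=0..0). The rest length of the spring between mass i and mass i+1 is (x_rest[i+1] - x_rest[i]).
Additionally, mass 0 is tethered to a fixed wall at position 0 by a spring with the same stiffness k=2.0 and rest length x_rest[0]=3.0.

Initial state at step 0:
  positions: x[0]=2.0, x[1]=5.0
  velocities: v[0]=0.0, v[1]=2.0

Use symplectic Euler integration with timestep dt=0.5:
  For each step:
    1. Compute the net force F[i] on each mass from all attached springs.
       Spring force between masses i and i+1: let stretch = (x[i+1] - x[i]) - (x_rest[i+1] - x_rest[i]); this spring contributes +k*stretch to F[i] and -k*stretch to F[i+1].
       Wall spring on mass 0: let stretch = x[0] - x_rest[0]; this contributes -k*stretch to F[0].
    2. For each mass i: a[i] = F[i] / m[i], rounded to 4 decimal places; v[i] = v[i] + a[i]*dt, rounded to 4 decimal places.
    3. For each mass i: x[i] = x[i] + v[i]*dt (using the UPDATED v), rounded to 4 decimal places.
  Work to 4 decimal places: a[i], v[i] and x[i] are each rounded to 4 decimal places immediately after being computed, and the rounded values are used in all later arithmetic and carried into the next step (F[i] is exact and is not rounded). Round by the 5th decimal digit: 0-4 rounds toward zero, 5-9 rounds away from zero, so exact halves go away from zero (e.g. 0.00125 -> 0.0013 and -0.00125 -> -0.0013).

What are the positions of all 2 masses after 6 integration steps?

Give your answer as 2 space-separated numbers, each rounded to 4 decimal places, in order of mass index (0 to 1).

Answer: 4.4434 7.9005

Derivation:
Step 0: x=[2.0000 5.0000] v=[0.0000 2.0000]
Step 1: x=[2.2500 6.0000] v=[0.5000 2.0000]
Step 2: x=[2.8750 6.6250] v=[1.2500 1.2500]
Step 3: x=[3.7188 6.8750] v=[1.6875 0.5000]
Step 4: x=[4.4219 7.0469] v=[1.4062 0.3438]
Step 5: x=[4.6758 7.4063] v=[0.5078 0.7188]
Step 6: x=[4.4434 7.9005] v=[-0.4649 0.9883]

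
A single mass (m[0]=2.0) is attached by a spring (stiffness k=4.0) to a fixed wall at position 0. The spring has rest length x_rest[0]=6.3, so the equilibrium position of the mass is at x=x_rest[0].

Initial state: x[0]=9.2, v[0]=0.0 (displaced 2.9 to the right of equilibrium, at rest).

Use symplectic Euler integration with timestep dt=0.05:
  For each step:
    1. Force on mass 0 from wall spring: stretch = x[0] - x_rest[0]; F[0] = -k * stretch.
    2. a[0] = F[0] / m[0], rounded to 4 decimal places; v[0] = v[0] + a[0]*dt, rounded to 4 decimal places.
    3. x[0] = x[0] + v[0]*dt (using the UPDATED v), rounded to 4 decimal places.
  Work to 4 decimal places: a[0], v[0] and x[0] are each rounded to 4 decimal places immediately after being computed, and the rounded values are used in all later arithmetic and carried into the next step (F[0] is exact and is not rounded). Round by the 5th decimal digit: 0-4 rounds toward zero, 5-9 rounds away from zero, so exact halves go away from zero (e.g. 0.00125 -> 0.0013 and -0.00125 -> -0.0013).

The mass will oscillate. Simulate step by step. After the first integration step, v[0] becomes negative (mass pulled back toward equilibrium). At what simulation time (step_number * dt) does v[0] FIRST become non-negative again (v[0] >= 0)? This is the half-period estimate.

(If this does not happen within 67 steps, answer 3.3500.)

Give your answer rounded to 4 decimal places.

Answer: 2.2500

Derivation:
Step 0: x=[9.2000] v=[0.0000]
Step 1: x=[9.1855] v=[-0.2900]
Step 2: x=[9.1566] v=[-0.5786]
Step 3: x=[9.1134] v=[-0.8643]
Step 4: x=[9.0561] v=[-1.1456]
Step 5: x=[8.9850] v=[-1.4212]
Step 6: x=[8.9005] v=[-1.6897]
Step 7: x=[8.8030] v=[-1.9498]
Step 8: x=[8.6930] v=[-2.2001]
Step 9: x=[8.5710] v=[-2.4394]
Step 10: x=[8.4377] v=[-2.6665]
Step 11: x=[8.2937] v=[-2.8803]
Step 12: x=[8.1397] v=[-3.0797]
Step 13: x=[7.9765] v=[-3.2637]
Step 14: x=[7.8049] v=[-3.4314]
Step 15: x=[7.6258] v=[-3.5819]
Step 16: x=[7.4401] v=[-3.7145]
Step 17: x=[7.2487] v=[-3.8285]
Step 18: x=[7.0525] v=[-3.9234]
Step 19: x=[6.8526] v=[-3.9987]
Step 20: x=[6.6499] v=[-4.0540]
Step 21: x=[6.4455] v=[-4.0890]
Step 22: x=[6.2403] v=[-4.1036]
Step 23: x=[6.0354] v=[-4.0976]
Step 24: x=[5.8318] v=[-4.0711]
Step 25: x=[5.6306] v=[-4.0243]
Step 26: x=[5.4327] v=[-3.9574]
Step 27: x=[5.2392] v=[-3.8707]
Step 28: x=[5.0510] v=[-3.7646]
Step 29: x=[4.8690] v=[-3.6397]
Step 30: x=[4.6942] v=[-3.4966]
Step 31: x=[4.5274] v=[-3.3360]
Step 32: x=[4.3695] v=[-3.1587]
Step 33: x=[4.2212] v=[-2.9657]
Step 34: x=[4.0833] v=[-2.7578]
Step 35: x=[3.9565] v=[-2.5361]
Step 36: x=[3.8414] v=[-2.3018]
Step 37: x=[3.7386] v=[-2.0559]
Step 38: x=[3.6486] v=[-1.7998]
Step 39: x=[3.5719] v=[-1.5347]
Step 40: x=[3.5088] v=[-1.2619]
Step 41: x=[3.4597] v=[-0.9828]
Step 42: x=[3.4248] v=[-0.6988]
Step 43: x=[3.4042] v=[-0.4113]
Step 44: x=[3.3981] v=[-0.1217]
Step 45: x=[3.4065] v=[0.1685]
First v>=0 after going negative at step 45, time=2.2500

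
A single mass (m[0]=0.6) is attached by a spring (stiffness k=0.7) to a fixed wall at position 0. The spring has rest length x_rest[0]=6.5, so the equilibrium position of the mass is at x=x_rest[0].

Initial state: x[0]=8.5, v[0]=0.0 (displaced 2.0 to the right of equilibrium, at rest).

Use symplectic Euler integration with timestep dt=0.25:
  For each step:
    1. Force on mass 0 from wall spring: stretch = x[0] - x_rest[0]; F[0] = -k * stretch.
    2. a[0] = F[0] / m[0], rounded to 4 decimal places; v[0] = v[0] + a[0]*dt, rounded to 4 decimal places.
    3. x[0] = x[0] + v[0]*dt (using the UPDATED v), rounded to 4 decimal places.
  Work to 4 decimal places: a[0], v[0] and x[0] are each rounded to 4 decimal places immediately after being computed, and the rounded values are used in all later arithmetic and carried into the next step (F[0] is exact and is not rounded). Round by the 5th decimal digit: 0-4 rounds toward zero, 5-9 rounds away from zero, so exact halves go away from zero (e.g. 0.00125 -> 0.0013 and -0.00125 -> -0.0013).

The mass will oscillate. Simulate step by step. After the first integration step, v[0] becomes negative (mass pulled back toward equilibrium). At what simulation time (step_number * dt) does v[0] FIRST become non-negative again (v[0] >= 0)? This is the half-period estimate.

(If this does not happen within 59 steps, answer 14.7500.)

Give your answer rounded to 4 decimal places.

Answer: 3.0000

Derivation:
Step 0: x=[8.5000] v=[0.0000]
Step 1: x=[8.3542] v=[-0.5833]
Step 2: x=[8.0732] v=[-1.1241]
Step 3: x=[7.6775] v=[-1.5830]
Step 4: x=[7.1959] v=[-1.9265]
Step 5: x=[6.6635] v=[-2.1295]
Step 6: x=[6.1192] v=[-2.1772]
Step 7: x=[5.6027] v=[-2.0661]
Step 8: x=[5.1516] v=[-1.8044]
Step 9: x=[4.7988] v=[-1.4111]
Step 10: x=[4.5701] v=[-0.9149]
Step 11: x=[4.4821] v=[-0.3520]
Step 12: x=[4.5413] v=[0.2366]
First v>=0 after going negative at step 12, time=3.0000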